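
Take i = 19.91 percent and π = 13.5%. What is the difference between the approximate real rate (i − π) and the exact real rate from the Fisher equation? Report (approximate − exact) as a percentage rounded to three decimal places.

0.762%

Approximate: r ≈ 19.910% − 13.500% = 6.4100%
Exact: (1 + 0.1991)/(1 + 0.1350) − 1 = 5.6476%
Error = 6.4100% − 5.6476% = 0.7624% → 0.762%.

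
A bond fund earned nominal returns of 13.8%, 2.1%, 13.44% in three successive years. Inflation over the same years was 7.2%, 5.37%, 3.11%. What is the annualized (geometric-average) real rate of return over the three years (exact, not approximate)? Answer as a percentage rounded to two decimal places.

Nominal growth factor = 1.1380 × 1.0210 × 1.1344 = 1.31805709
Price-level growth factor = 1.0720 × 1.0537 × 1.0311 = 1.16469592
Real growth factor = 1.31805709 / 1.16469592 = 1.13167486
Annualized real rate = 1.13167486^(1/3) − 1 = 4.2095% → 4.21%.

4.21%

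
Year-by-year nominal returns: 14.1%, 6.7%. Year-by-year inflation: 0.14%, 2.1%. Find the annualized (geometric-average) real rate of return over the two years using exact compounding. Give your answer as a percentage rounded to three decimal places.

Compound the nominal returns: 1.1410 × 1.0670 = 1.21744700.
Compound inflation: 1.0014 × 1.0210 = 1.02242940.
Deflate: 1.21744700 / 1.02242940 = 1.19073943.
Annualized real rate = 1.19073943^(1/2) − 1 = 9.1210% → 9.121%.

9.121%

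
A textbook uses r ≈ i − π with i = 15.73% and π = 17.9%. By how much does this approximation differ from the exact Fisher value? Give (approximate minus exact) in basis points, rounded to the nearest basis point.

Approximate: r ≈ 15.730% − 17.900% = -2.1700%
Exact: (1 + 0.1573)/(1 + 0.1790) − 1 = -1.8405%
Error = -2.1700% − (-1.8405%) = -0.3295% → -33 basis points.

-33 basis points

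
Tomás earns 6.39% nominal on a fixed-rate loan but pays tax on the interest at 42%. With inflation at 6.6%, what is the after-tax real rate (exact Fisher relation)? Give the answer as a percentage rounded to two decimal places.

-2.71%

After-tax nominal return = 6.39% × (1 − 0.42) = 3.7062%.
1 + r = 1.037062 / 1.06600 = 0.972854
After-tax real rate = 0.972854 − 1 → -2.71%.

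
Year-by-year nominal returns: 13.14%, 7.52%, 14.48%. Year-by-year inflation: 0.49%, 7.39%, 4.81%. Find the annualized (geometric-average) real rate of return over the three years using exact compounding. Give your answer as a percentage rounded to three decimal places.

7.180%

Compound the nominal returns: 1.1314 × 1.0752 × 1.1448 = 1.39262777.
Compound inflation: 1.0049 × 1.0739 × 1.0481 = 1.13106981.
Deflate: 1.39262777 / 1.13106981 = 1.23124829.
Annualized real rate = 1.23124829^(1/3) − 1 = 7.1804% → 7.180%.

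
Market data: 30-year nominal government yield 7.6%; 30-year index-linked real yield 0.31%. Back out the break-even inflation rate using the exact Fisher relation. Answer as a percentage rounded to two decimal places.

7.27%

(1 + π) = (1 + i)/(1 + r) = 1.07600 / 1.00310 = 1.072675
Break-even inflation = 1.072675 − 1 → 7.27%.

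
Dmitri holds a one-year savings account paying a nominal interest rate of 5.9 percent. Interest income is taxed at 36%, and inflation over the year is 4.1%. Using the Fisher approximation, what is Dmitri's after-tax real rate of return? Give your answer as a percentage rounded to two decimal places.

After-tax nominal return = 5.9% × (1 − 0.36) = 3.7760%.
r ≈ 3.7760% − 4.1% → -0.32%.

-0.32%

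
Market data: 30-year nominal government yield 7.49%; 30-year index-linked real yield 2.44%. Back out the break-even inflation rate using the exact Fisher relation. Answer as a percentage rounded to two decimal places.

(1 + π) = (1 + i)/(1 + r) = 1.07490 / 1.02440 = 1.049297
Break-even inflation = 1.049297 − 1 → 4.93%.

4.93%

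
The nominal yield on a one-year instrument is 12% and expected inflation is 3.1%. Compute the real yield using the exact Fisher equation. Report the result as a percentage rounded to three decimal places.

By the Fisher equation, 1 + r = (1 + i)/(1 + π).
1 + r = 1.12000 / 1.03100 = 1.086324
r = 1.086324 − 1 = 8.6324%, i.e. 8.632%.

8.632%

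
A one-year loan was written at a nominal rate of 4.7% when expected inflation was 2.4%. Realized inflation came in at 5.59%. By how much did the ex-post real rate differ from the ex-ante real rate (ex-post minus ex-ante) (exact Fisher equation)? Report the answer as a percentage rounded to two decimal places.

-3.09%

Ex-ante: (1 + 0.0470)/(1 + 0.0240) − 1 = 2.2461%
Ex-post: (1 + 0.0470)/(1 + 0.0559) − 1 = -0.8429%
Difference (ex-post − ex-ante) = -3.0890% → -3.09%.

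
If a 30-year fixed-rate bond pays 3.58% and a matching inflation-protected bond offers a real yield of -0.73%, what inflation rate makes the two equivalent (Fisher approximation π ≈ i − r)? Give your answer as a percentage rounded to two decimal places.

π ≈ i − r = 3.58% − (-0.73%) → 4.31%.

4.31%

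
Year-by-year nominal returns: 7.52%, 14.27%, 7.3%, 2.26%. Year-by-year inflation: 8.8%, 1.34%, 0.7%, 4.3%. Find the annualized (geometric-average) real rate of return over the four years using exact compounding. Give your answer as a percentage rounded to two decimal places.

3.87%

Nominal growth factor = 1.0752 × 1.1427 × 1.0730 × 1.0226 = 1.34811516
Price-level growth factor = 1.0880 × 1.0134 × 1.0070 × 1.0430 = 1.15804004
Real growth factor = 1.34811516 / 1.15804004 = 1.16413519
Annualized real rate = 1.16413519^(1/4) − 1 = 3.8726% → 3.87%.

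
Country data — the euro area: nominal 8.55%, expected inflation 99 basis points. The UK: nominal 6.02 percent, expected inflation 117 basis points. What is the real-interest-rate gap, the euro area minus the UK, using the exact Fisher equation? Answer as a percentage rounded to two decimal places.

2.69%

The euro area: (1 + 0.0855)/(1 + 0.0099) − 1 = 7.4859%
The UK: (1 + 0.0602)/(1 + 0.0117) − 1 = 4.7939%
Differential = 7.4859% − 4.7939% = 2.6920% → 2.69%.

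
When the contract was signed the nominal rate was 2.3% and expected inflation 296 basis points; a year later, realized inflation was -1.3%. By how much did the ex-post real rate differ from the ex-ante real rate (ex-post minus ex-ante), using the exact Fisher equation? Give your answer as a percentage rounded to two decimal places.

Ex-ante: (1 + 0.0230)/(1 + 0.0296) − 1 = -0.6410%
Ex-post: (1 + 0.0230)/(1 − 0.0130) − 1 = 3.6474%
Difference (ex-post − ex-ante) = 4.2884% → 4.29%.

4.29%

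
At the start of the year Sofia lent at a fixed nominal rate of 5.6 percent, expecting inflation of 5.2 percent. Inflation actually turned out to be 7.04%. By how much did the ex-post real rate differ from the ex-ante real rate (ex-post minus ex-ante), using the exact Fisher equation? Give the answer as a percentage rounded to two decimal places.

Ex-ante: (1 + 0.0560)/(1 + 0.0520) − 1 = 0.3802%
Ex-post: (1 + 0.0560)/(1 + 0.0704) − 1 = -1.3453%
Difference (ex-post − ex-ante) = -1.7255% → -1.73%.

-1.73%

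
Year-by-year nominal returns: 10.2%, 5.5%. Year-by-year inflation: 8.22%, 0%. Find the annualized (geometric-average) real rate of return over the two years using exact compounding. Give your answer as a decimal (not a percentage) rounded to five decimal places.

Nominal growth factor = 1.1020 × 1.0550 = 1.16261000
Price-level growth factor = 1.0822 × 1.0000 = 1.08220000
Real growth factor = 1.16261000 / 1.08220000 = 1.07430235
Annualized real rate = 1.07430235^(1/2) − 1 = 3.6486% → 0.03649.

0.03649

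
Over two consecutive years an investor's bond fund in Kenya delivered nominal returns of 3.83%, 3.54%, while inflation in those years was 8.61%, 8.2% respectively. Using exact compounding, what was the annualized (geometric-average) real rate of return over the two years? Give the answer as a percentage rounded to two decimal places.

Nominal growth factor = 1.0383 × 1.0354 = 1.07505582
Price-level growth factor = 1.0861 × 1.0820 = 1.17516020
Real growth factor = 1.07505582 / 1.17516020 = 0.91481640
Annualized real rate = 0.91481640^(1/2) − 1 = -4.3540% → -4.35%.

-4.35%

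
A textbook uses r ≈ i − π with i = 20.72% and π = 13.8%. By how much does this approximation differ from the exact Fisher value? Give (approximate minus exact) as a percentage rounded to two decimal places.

Approximate: r ≈ 20.720% − 13.800% = 6.9200%
Exact: (1 + 0.2072)/(1 + 0.1380) − 1 = 6.0808%
Error = 6.9200% − 6.0808% = 0.8392% → 0.84%.

0.84%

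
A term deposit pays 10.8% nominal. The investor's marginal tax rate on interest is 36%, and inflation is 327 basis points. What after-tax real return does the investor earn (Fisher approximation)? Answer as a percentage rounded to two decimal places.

3.64%

After-tax nominal return = 10.8% × (1 − 0.36) = 6.9120%.
r ≈ 6.9120% − 3.27% → 3.64%.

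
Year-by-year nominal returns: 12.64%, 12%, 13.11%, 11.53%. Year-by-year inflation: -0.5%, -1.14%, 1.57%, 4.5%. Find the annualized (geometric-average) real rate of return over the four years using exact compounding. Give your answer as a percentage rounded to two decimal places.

Nominal growth factor = 1.1264 × 1.1200 × 1.1311 × 1.1153 = 1.59148800
Price-level growth factor = 0.9950 × 0.9886 × 1.0157 × 1.0450 = 1.04405993
Real growth factor = 1.59148800 / 1.04405993 = 1.52432629
Annualized real rate = 1.52432629^(1/4) − 1 = 11.1142% → 11.11%.

11.11%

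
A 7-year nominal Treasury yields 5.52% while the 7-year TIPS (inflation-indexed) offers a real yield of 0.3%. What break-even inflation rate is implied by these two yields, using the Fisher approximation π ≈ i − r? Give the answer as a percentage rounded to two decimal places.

5.22%

π ≈ i − r = 5.52% − 0.3% → 5.22%.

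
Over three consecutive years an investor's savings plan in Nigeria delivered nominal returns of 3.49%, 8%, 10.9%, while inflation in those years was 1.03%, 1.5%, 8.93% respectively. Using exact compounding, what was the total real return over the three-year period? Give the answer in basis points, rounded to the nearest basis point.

1097 basis points

Nominal growth factor = 1.0349 × 1.0800 × 1.1090 = 1.239520
Price-level growth factor = 1.0103 × 1.0150 × 1.0893 = 1.117028
Real growth factor = 1.239520 / 1.117028 = 1.109660
Total real return = 1.109660 − 1 → 1097 basis points.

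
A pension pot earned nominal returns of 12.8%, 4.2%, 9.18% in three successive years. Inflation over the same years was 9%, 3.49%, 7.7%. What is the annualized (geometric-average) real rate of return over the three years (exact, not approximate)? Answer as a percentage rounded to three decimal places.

Compound the nominal returns: 1.1280 × 1.0420 × 1.0918 = 1.28327552.
Compound inflation: 1.0900 × 1.0349 × 1.0770 = 1.21490016.
Deflate: 1.28327552 / 1.21490016 = 1.05628064.
Annualized real rate = 1.05628064^(1/3) − 1 = 1.8419% → 1.842%.

1.842%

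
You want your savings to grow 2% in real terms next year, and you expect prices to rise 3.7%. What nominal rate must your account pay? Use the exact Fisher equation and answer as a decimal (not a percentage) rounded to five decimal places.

(1 + i) = (1 + r)(1 + π) = 1.02000 × 1.03700 = 1.05774
i = 1.05774 − 1, so the required nominal rate is 0.05774.

0.05774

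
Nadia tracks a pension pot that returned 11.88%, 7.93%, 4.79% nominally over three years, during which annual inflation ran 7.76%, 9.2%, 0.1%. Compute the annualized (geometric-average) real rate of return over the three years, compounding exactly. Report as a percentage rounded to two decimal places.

2.42%

Compound the nominal returns: 1.1188 × 1.0793 × 1.0479 = 1.26536109.
Compound inflation: 1.0776 × 1.0920 × 1.0010 = 1.17791594.
Deflate: 1.26536109 / 1.17791594 = 1.07423717.
Annualized real rate = 1.07423717^(1/3) − 1 = 2.4157% → 2.42%.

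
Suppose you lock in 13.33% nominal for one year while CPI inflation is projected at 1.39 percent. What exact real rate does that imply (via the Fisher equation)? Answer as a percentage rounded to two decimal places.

11.78%

By the Fisher equation, 1 + r = (1 + i)/(1 + π).
1 + r = 1.13330 / 1.01390 = 1.117763
r = 1.117763 − 1 = 11.7763%, i.e. 11.78%.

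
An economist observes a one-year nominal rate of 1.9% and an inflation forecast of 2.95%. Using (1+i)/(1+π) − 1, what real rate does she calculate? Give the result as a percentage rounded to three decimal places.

-1.020%

1 + r = 1.01900 / 1.02950 = 0.989801
r = 0.989801 − 1 = -1.0199%, i.e. -1.020%.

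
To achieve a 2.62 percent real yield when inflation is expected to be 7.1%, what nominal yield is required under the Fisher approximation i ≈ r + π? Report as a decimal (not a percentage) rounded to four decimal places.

i ≈ r + π = 2.62% + 7.1% = 0.0972.

0.0972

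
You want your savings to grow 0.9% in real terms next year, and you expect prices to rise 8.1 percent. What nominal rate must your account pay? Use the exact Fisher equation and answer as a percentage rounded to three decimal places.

(1 + i) = (1 + r)(1 + π) = 1.00900 × 1.08100 = 1.090729
i = 1.090729 − 1, so the required nominal rate is 9.073%.

9.073%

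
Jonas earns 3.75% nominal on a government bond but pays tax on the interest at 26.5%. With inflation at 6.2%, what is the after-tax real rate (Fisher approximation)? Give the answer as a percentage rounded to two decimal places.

-3.44%

After-tax nominal return = 3.75% × (1 − 0.265) = 2.75625%.
r ≈ 2.75625% − 6.2% → -3.44%.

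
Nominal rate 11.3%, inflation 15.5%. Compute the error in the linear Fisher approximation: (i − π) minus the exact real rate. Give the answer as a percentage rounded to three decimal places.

Approximate: r ≈ 11.300% − 15.500% = -4.2000%
Exact: (1 + 0.1130)/(1 + 0.1550) − 1 = -3.6364%
Error = -4.2000% − (-3.6364%) = -0.5636% → -0.564%.

-0.564%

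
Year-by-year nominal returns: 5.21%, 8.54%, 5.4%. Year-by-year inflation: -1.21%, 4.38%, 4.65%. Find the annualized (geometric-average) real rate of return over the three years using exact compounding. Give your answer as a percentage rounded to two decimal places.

Nominal growth factor = 1.0521 × 1.0854 × 1.0540 = 1.20361460
Price-level growth factor = 0.9879 × 1.0438 × 1.0465 = 1.07911943
Real growth factor = 1.20361460 / 1.07911943 = 1.11536738
Annualized real rate = 1.11536738^(1/3) − 1 = 3.7065% → 3.71%.

3.71%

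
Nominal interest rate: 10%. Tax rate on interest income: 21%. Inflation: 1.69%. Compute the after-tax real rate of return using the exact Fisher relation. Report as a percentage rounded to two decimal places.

6.11%

After-tax nominal return = 10% × (1 − 0.21) = 7.9000%.
1 + r = 1.07900 / 1.01690 = 1.061068
After-tax real rate = 1.061068 − 1 → 6.11%.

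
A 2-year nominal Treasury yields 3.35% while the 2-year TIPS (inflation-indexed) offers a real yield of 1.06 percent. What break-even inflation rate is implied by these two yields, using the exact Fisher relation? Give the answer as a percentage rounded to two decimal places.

2.27%

(1 + π) = (1 + i)/(1 + r) = 1.03350 / 1.01060 = 1.022660
Break-even inflation = 1.022660 − 1 → 2.27%.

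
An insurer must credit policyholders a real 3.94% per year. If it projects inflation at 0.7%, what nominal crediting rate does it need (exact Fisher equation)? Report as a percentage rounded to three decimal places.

(1 + i) = (1 + r)(1 + π) = 1.03940 × 1.00700 = 1.0466758
i = 1.0466758 − 1, so the required nominal rate is 4.668%.

4.668%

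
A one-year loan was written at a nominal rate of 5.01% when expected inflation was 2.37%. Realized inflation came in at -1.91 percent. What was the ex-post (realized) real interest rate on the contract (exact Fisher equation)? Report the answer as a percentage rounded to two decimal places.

7.05%

Ex-post: (1 + 0.0501)/(1 − 0.0191) − 1 = 7.0547%
So the realized real rate is 7.05%.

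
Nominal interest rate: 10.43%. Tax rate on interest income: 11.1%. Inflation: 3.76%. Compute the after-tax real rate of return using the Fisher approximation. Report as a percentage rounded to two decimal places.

After-tax nominal return = 10.43% × (1 − 0.111) = 9.27227%.
r ≈ 9.27227% − 3.76% → 5.51%.

5.51%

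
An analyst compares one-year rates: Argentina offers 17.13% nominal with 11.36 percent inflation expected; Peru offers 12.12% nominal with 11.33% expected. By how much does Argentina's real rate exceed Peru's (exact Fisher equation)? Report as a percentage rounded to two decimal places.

Argentina: (1 + 0.1713)/(1 + 0.1136) − 1 = 5.1814%
Peru: (1 + 0.1212)/(1 + 0.1133) − 1 = 0.7096%
Differential = 5.1814% − 0.7096% = 4.4718% → 4.47%.

4.47%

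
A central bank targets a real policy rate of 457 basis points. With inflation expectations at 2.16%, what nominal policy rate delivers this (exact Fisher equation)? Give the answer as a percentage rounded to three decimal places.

6.829%

(1 + i) = (1 + r)(1 + π) = 1.04570 × 1.02160 = 1.06828712
i = 1.06828712 − 1, so the required nominal rate is 6.829%.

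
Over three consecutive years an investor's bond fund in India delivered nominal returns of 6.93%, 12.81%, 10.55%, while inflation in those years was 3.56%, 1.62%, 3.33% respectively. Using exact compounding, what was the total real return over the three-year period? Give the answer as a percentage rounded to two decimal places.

Compound the nominal returns: 1.0693 × 1.1281 × 1.1055 = 1.333540.
Compound inflation: 1.0356 × 1.0162 × 1.0333 = 1.087421.
Deflate: 1.333540 / 1.087421 = 1.226333.
Total real return = 1.226333 − 1 → 22.63%.

22.63%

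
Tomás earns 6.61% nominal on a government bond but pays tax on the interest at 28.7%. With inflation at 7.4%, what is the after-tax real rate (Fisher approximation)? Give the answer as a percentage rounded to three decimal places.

After-tax nominal return = 6.61% × (1 − 0.287) = 4.71293%.
r ≈ 4.71293% − 7.4% → -2.687%.

-2.687%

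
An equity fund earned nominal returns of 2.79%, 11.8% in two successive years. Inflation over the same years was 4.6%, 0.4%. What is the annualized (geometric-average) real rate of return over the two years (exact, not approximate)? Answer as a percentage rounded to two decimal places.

4.61%

Compound the nominal returns: 1.0279 × 1.1180 = 1.14919220.
Compound inflation: 1.0460 × 1.0040 = 1.05018400.
Deflate: 1.14919220 / 1.05018400 = 1.09427700.
Annualized real rate = 1.09427700^(1/2) − 1 = 4.6077% → 4.61%.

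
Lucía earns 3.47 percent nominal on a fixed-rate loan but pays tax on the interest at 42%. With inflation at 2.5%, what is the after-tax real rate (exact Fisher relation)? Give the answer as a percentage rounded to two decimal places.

After-tax nominal return = 3.47% × (1 − 0.42) = 2.0126%.
1 + r = 1.020126 / 1.02500 = 0.995245
After-tax real rate = 0.995245 − 1 → -0.48%.

-0.48%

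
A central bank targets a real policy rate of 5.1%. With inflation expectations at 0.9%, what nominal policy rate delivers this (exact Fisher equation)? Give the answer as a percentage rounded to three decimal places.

(1 + i) = (1 + r)(1 + π) = 1.05100 × 1.00900 = 1.060459
i = 1.060459 − 1, so the required nominal rate is 6.046%.

6.046%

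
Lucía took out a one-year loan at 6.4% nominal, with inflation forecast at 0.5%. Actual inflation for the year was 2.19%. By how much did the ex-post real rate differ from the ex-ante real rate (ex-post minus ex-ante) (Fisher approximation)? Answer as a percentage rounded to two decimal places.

-1.69%

Ex-ante: 6.4% − 0.5% = 5.900%
Ex-post: 6.4% − 2.19% = 4.210%
Difference (ex-post − ex-ante) = -1.6900% → -1.69%.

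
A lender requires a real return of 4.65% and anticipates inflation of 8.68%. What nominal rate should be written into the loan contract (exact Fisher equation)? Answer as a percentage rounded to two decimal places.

13.73%

(1 + i) = (1 + r)(1 + π) = 1.04650 × 1.08680 = 1.1373362
i = 1.1373362 − 1, so the required nominal rate is 13.73%.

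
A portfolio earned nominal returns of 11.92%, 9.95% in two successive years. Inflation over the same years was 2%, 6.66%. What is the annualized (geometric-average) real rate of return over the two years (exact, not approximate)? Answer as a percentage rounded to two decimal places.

Nominal growth factor = 1.1192 × 1.0995 = 1.23056040
Price-level growth factor = 1.0200 × 1.0666 = 1.08793200
Real growth factor = 1.23056040 / 1.08793200 = 1.13110047
Annualized real rate = 1.13110047^(1/2) − 1 = 6.3532% → 6.35%.

6.35%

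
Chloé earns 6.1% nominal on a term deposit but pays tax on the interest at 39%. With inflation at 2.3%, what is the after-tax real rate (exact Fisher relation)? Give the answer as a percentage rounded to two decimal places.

After-tax nominal return = 6.1% × (1 − 0.39) = 3.7210%.
1 + r = 1.03721 / 1.02300 = 1.013891
After-tax real rate = 1.013891 − 1 → 1.39%.

1.39%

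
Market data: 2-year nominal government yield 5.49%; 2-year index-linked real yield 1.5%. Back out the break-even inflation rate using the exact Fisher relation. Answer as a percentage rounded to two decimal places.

(1 + π) = (1 + i)/(1 + r) = 1.05490 / 1.01500 = 1.039310
Break-even inflation = 1.039310 − 1 → 3.93%.

3.93%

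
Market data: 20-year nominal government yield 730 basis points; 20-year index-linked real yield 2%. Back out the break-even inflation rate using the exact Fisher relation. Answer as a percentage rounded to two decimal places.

5.20%

(1 + π) = (1 + i)/(1 + r) = 1.07300 / 1.02000 = 1.051961
Break-even inflation = 1.051961 − 1 → 5.20%.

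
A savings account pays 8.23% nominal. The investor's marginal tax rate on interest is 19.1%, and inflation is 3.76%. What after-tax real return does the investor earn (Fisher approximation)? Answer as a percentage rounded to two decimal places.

2.90%

After-tax nominal return = 8.23% × (1 − 0.191) = 6.65807%.
r ≈ 6.65807% − 3.76% → 2.90%.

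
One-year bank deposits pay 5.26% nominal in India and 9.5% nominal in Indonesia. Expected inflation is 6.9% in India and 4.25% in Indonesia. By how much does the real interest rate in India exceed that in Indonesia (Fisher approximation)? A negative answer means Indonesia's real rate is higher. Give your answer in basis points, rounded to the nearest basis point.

-689 basis points

India: 5.26% − 6.9% = -1.640%
Indonesia: 9.5% − 4.25% = 5.250%
Differential = -6.890% → -689 basis points.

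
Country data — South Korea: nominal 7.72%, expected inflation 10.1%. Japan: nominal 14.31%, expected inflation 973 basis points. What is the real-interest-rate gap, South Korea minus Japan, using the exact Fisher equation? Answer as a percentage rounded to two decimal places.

South Korea: (1 + 0.0772)/(1 + 0.1010) − 1 = -2.1617%
Japan: (1 + 0.1431)/(1 + 0.0973) − 1 = 4.1739%
Differential = -2.1617% − 4.1739% = -6.3356% → -6.34%.

-6.34%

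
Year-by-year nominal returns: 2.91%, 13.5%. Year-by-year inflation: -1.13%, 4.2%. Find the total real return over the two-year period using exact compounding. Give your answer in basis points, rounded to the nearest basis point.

1338 basis points

Compound the nominal returns: 1.0291 × 1.1350 = 1.168029.
Compound inflation: 0.9887 × 1.0420 = 1.030225.
Deflate: 1.168029 / 1.030225 = 1.133760.
Total real return = 1.133760 − 1 → 1338 basis points.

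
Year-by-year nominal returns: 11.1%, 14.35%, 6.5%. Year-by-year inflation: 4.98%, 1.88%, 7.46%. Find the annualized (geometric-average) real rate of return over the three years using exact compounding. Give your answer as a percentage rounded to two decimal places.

5.59%

Compound the nominal returns: 1.1110 × 1.1435 × 1.0650 = 1.35300635.
Compound inflation: 1.0498 × 1.0188 × 1.0746 = 1.14932364.
Deflate: 1.35300635 / 1.14932364 = 1.17721963.
Annualized real rate = 1.17721963^(1/3) − 1 = 5.5891% → 5.59%.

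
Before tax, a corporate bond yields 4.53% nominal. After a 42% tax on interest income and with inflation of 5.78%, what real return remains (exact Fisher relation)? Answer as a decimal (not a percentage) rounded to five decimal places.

-0.02980

After-tax nominal return = 4.53% × (1 − 0.42) = 2.6274%.
1 + r = 1.026274 / 1.05780 = 0.970197
After-tax real rate = 0.970197 − 1 → -0.02980.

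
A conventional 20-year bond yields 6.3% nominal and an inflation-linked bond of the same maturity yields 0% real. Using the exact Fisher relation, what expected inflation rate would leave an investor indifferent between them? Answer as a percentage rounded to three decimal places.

(1 + π) = (1 + i)/(1 + r) = 1.06300 / 1.00000 = 1.063000
Break-even inflation = 1.063000 − 1 → 6.300%.

6.300%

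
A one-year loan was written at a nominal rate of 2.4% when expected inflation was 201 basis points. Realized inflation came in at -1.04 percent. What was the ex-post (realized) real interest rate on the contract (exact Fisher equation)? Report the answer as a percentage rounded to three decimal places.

Ex-post: (1 + 0.0240)/(1 − 0.0104) − 1 = 3.4762%
So the realized real rate is 3.476%.

3.476%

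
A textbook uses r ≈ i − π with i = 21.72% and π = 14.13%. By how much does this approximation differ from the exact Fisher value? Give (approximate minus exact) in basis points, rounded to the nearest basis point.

Approximate: r ≈ 21.720% − 14.130% = 7.5900%
Exact: (1 + 0.2172)/(1 + 0.1413) − 1 = 6.6503%
Error = 7.5900% − 6.6503% = 0.9397% → 94 basis points.

94 basis points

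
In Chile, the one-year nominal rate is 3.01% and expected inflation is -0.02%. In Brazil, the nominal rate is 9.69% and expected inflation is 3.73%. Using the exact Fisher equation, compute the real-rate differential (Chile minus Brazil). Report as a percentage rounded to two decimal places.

-2.72%

Chile: (1 + 0.0301)/(1 − 0.0002) − 1 = 3.0306%
Brazil: (1 + 0.0969)/(1 + 0.0373) − 1 = 5.7457%
Differential = 3.0306% − 5.7457% = -2.7151% → -2.72%.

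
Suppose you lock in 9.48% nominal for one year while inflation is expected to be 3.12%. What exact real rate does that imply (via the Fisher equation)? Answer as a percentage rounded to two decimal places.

6.17%

By the Fisher equation, 1 + r = (1 + i)/(1 + π).
1 + r = 1.09480 / 1.03120 = 1.061676
r = 1.061676 − 1 = 6.1676%, i.e. 6.17%.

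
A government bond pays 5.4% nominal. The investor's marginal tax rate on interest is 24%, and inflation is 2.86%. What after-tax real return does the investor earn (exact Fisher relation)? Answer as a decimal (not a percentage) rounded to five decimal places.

After-tax nominal return = 5.4% × (1 − 0.24) = 4.1040%.
1 + r = 1.04104 / 1.02860 = 1.012094
After-tax real rate = 1.012094 − 1 → 0.01209.

0.01209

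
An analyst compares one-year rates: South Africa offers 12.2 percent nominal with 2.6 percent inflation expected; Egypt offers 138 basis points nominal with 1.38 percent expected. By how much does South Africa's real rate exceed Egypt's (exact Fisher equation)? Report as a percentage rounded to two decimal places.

South Africa: (1 + 0.1220)/(1 + 0.0260) − 1 = 9.3567%
Egypt: (1 + 0.0138)/(1 + 0.0138) − 1 = 0.0000%
Differential = 9.3567% − 0.0000% = 9.3567% → 9.36%.

9.36%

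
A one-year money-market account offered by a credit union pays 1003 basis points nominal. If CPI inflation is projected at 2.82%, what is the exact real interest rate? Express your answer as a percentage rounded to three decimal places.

7.012%

1 + r = 1.10030 / 1.02820 = 1.070123
r = 1.070123 − 1 = 7.0123%, i.e. 7.012%.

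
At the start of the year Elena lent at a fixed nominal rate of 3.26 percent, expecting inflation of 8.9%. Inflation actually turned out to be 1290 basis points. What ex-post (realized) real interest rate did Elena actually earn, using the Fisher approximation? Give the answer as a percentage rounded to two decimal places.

Ex-post: 3.26% − 12.9% = -9.640%
So the realized real rate is -9.64%.

-9.64%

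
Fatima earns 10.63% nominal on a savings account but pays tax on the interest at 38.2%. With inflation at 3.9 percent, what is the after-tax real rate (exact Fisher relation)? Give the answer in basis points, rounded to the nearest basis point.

After-tax nominal return = 10.63% × (1 − 0.382) = 6.56934%.
1 + r = 1.0656934 / 1.03900 = 1.025691
After-tax real rate = 1.025691 − 1 → 257 basis points.

257 basis points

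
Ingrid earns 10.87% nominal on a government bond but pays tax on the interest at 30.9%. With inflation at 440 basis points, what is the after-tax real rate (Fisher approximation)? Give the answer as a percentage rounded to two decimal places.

3.11%

After-tax nominal return = 10.87% × (1 − 0.309) = 7.51117%.
r ≈ 7.51117% − 4.4% → 3.11%.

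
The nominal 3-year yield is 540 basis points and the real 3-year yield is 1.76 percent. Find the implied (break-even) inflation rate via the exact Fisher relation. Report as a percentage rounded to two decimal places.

(1 + π) = (1 + i)/(1 + r) = 1.05400 / 1.01760 = 1.035770
Break-even inflation = 1.035770 − 1 → 3.58%.

3.58%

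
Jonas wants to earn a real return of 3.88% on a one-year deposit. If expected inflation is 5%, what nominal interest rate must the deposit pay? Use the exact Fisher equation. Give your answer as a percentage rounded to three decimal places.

(1 + i) = (1 + r)(1 + π) = 1.03880 × 1.05000 = 1.09074
i = 1.09074 − 1, so the required nominal rate is 9.074%.

9.074%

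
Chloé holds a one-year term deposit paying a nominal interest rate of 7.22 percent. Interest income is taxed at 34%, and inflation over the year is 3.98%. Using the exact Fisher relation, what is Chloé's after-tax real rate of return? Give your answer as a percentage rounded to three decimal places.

After-tax nominal return = 7.22% × (1 − 0.34) = 4.7652%.
1 + r = 1.047652 / 1.03980 = 1.007551
After-tax real rate = 1.007551 − 1 → 0.755%.

0.755%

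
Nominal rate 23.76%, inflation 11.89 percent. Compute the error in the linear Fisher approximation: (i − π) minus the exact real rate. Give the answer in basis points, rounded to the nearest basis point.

126 basis points

Approximate: r ≈ 23.760% − 11.890% = 11.8700%
Exact: (1 + 0.2376)/(1 + 0.1189) − 1 = 10.6086%
Error = 11.8700% − 10.6086% = 1.2614% → 126 basis points.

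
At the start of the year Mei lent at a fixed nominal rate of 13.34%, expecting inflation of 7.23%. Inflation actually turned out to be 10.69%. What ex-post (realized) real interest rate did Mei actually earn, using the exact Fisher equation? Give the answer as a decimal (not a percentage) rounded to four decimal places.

0.0239

Ex-post: (1 + 0.1334)/(1 + 0.1069) − 1 = 2.3941%
So the realized real rate is 0.0239.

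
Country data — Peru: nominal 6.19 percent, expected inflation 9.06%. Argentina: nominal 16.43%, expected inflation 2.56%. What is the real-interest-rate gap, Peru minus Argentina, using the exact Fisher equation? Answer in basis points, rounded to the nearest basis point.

Peru: (1 + 0.0619)/(1 + 0.0906) − 1 = -2.6316%
Argentina: (1 + 0.1643)/(1 + 0.0256) − 1 = 13.5238%
Differential = -2.6316% − 13.5238% = -16.1554% → -1616 basis points.

-1616 basis points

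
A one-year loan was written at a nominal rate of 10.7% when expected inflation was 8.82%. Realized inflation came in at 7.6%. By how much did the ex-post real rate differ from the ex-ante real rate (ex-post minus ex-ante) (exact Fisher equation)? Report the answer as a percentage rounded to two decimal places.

Ex-ante: (1 + 0.1070)/(1 + 0.0882) − 1 = 1.7276%
Ex-post: (1 + 0.1070)/(1 + 0.0760) − 1 = 2.8810%
Difference (ex-post − ex-ante) = 1.1534% → 1.15%.

1.15%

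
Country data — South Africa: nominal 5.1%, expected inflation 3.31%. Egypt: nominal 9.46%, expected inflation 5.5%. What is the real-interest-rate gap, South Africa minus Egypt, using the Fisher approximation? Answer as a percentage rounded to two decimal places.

South Africa: 5.1% − 3.31% = 1.790%
Egypt: 9.46% − 5.5% = 3.960%
Differential = -2.170% → -2.17%.

-2.17%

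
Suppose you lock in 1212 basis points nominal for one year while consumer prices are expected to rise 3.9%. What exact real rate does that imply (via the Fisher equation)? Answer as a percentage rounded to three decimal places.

7.911%

By the Fisher equation, 1 + r = (1 + i)/(1 + π).
1 + r = 1.12120 / 1.03900 = 1.0791145
r = 1.0791145 − 1 = 7.91145%, i.e. 7.911%.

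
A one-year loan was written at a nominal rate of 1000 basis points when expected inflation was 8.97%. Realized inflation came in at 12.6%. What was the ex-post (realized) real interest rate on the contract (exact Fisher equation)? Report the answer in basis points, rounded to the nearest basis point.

-231 basis points

Ex-post: (1 + 0.1000)/(1 + 0.1260) − 1 = -2.3091%
So the realized real rate is -231 basis points.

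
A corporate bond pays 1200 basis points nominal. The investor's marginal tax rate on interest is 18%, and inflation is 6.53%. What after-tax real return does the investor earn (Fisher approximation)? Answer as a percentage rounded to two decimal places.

After-tax nominal return = 12% × (1 − 0.18) = 9.8400%.
r ≈ 9.8400% − 6.53% → 3.31%.

3.31%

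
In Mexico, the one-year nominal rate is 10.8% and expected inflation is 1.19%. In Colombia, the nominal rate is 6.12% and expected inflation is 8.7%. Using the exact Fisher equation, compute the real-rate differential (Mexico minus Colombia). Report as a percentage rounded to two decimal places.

Mexico: (1 + 0.1080)/(1 + 0.0119) − 1 = 9.4970%
Colombia: (1 + 0.0612)/(1 + 0.0870) − 1 = -2.3735%
Differential = 9.4970% − (-2.3735%) = 11.8705% → 11.87%.

11.87%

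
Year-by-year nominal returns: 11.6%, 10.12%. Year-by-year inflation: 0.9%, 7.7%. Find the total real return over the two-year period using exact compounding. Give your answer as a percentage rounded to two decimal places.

13.09%

Compound the nominal returns: 1.1160 × 1.1012 = 1.228939.
Compound inflation: 1.0090 × 1.0770 = 1.086693.
Deflate: 1.228939 / 1.086693 = 1.130898.
Total real return = 1.130898 − 1 → 13.09%.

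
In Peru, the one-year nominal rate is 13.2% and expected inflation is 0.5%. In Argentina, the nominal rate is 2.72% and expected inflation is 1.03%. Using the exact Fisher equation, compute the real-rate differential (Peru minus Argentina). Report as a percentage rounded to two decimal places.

Peru: (1 + 0.1320)/(1 + 0.0050) − 1 = 12.6368%
Argentina: (1 + 0.0272)/(1 + 0.0103) − 1 = 1.6728%
Differential = 12.6368% − 1.6728% = 10.9640% → 10.96%.

10.96%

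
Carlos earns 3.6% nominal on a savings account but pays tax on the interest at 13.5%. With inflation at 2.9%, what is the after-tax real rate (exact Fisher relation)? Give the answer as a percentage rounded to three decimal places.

After-tax nominal return = 3.6% × (1 − 0.135) = 3.1140%.
1 + r = 1.03114 / 1.02900 = 1.002080
After-tax real rate = 1.002080 − 1 → 0.208%.

0.208%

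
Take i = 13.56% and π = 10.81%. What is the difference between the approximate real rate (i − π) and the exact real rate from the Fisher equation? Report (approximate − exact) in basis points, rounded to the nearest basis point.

27 basis points

Approximate: r ≈ 13.560% − 10.810% = 2.7500%
Exact: (1 + 0.1356)/(1 + 0.1081) − 1 = 2.4817%
Error = 2.7500% − 2.4817% = 0.2683% → 27 basis points.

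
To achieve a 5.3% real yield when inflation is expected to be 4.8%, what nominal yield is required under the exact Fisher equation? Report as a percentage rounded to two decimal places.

(1 + i) = (1 + r)(1 + π) = 1.05300 × 1.04800 = 1.103544
i = 1.103544 − 1, so the required nominal rate is 10.35%.

10.35%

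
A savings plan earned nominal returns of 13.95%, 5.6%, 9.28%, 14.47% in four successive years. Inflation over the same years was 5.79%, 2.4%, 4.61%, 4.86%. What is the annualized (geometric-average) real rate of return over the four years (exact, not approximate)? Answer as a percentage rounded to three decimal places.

6.089%

Compound the nominal returns: 1.1395 × 1.0560 × 1.0928 × 1.1447 = 1.50525687.
Compound inflation: 1.0579 × 1.0240 × 1.0461 × 1.0486 = 1.18830419.
Deflate: 1.50525687 / 1.18830419 = 1.26672688.
Annualized real rate = 1.26672688^(1/4) − 1 = 6.0891% → 6.089%.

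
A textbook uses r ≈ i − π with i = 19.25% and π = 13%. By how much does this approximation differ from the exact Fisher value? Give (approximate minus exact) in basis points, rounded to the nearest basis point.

Approximate: r ≈ 19.250% − 13.000% = 6.2500%
Exact: (1 + 0.1925)/(1 + 0.1300) − 1 = 5.5310%
Error = 6.2500% − 5.5310% = 0.7190% → 72 basis points.

72 basis points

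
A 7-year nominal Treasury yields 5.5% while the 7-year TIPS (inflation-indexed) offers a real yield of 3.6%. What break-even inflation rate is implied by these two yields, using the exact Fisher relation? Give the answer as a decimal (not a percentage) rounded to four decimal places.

(1 + π) = (1 + i)/(1 + r) = 1.05500 / 1.03600 = 1.018340
Break-even inflation = 1.018340 − 1 → 0.0183.

0.0183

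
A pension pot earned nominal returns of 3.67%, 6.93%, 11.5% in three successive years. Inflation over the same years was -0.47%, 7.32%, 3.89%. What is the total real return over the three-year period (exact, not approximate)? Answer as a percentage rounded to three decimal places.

Compound the nominal returns: 1.0367 × 1.0693 × 1.1150 = 1.236026.
Compound inflation: 0.9953 × 1.0732 × 1.0389 = 1.109707.
Deflate: 1.236026 / 1.109707 = 1.113831.
Total real return = 1.113831 − 1 → 11.383%.

11.383%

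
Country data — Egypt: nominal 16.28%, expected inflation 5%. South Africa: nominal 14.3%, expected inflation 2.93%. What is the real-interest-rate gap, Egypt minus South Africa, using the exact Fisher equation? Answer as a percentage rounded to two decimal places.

-0.30%

Egypt: (1 + 0.1628)/(1 + 0.0500) − 1 = 10.7429%
South Africa: (1 + 0.1430)/(1 + 0.0293) − 1 = 11.0463%
Differential = 10.7429% − 11.0463% = -0.3035% → -0.30%.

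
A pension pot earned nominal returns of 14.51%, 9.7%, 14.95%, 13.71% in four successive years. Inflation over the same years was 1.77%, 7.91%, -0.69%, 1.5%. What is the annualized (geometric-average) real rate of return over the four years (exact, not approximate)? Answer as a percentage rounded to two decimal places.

10.36%

Nominal growth factor = 1.1451 × 1.0970 × 1.1495 × 1.1371 = 1.64194149
Price-level growth factor = 1.0177 × 1.0791 × 0.9931 × 1.0150 = 1.10698183
Real growth factor = 1.64194149 / 1.10698183 = 1.48325966
Annualized real rate = 1.48325966^(1/4) − 1 = 10.3581% → 10.36%.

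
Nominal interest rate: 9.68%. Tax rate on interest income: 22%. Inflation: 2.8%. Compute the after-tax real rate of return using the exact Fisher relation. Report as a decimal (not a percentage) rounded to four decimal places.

After-tax nominal return = 9.68% × (1 − 0.22) = 7.5504%.
1 + r = 1.075504 / 1.02800 = 1.046210
After-tax real rate = 1.046210 − 1 → 0.0462.

0.0462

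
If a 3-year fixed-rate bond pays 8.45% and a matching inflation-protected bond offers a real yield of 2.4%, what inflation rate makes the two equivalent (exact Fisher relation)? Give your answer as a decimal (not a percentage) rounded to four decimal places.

0.0591

(1 + π) = (1 + i)/(1 + r) = 1.08450 / 1.02400 = 1.059082
Break-even inflation = 1.059082 − 1 → 0.0591.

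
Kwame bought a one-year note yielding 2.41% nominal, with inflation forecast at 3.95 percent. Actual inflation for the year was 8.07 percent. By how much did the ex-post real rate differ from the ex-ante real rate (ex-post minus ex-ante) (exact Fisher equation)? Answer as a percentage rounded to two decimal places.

-3.76%

Ex-ante: (1 + 0.0241)/(1 + 0.0395) − 1 = -1.4815%
Ex-post: (1 + 0.0241)/(1 + 0.0807) − 1 = -5.2373%
Difference (ex-post − ex-ante) = -3.7559% → -3.76%.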